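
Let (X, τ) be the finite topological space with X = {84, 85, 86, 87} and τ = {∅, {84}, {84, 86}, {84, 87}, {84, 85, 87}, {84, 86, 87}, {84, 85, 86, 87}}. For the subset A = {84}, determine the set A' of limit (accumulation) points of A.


A' = {85, 86, 87}

For each x ∈ X, list the open sets U ∈ τ with x ∈ U, then check whether U ∩ (A ∖ {x}) ≠ ∅ for every such U.
  x = 84: open {84} ∋ x has {84} ∩ (A ∖ {84}) = ∅, so x is NOT a limit point.
  x = 85: opens ∋ x are {84, 85, 87}, {84, 85, 86, 87}; each meets A ∖ {85}, so x IS a limit point.
  x = 86: opens ∋ x are {84, 86}, {84, 86, 87}, {84, 85, 86, 87}; each meets A ∖ {86}, so x IS a limit point.
  x = 87: opens ∋ x are {84, 87}, {84, 85, 87}, {84, 86, 87}, {84, 85, 86, 87}; each meets A ∖ {87}, so x IS a limit point.
Collecting: A' = {85, 86, 87}.


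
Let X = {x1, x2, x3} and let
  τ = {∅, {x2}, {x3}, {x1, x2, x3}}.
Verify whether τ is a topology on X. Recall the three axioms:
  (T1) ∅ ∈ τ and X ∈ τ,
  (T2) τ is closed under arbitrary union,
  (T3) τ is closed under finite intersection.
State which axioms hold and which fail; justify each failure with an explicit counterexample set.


τ is NOT a topology on X.

Axiom (T1): ∅ ∈ τ? Yes; X ∈ τ? Yes.
Axiom (T2/T3): check pairwise unions and intersections of members of τ.
Counterexample for (T2): {x2} ∪ {x3} = {x2, x3} ∉ τ. Therefore τ is NOT a topology.


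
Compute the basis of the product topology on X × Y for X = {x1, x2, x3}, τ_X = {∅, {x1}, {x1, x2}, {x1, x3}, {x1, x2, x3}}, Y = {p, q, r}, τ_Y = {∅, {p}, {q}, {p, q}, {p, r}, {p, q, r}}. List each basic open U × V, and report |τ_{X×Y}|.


Basis B = {∅ × ∅, {x1} × {p}, {x1} × {q}, {x1} × {p, q}, {x1} × {p, r}, {x1, x2} × {p}, {x1, x3} × {p}, {x1, x2} × {q}, {x1, x3} × {q}, {x1} × {p, q, r}, {x1, x2, x3} × {p}, {x1, x2, x3} × {q}, {x1, x2} × {p, q}, {x1, x3} × {p, q}, {x1, x2} × {p, r}, {x1, x3} × {p, r}, {x1, x2} × {p, q, r}, {x1, x3} × {p, q, r}, {x1, x2, x3} × {p, q}, {x1, x2, x3} × {p, r}, {x1, x2, x3} × {p, q, r}}; |τ_{X×Y}| = 70.

Enumerate products U × V with U ∈ τ_X, V ∈ τ_Y (deduplicated):
  ∅ × ∅ = {} (∅)
  {x1} × {p} = {(x1,p)}
  {x1} × {q} = {(x1,q)}
  {x1} × {p, q} = {(x1,p), (x1,q)}
  {x1} × {p, r} = {(x1,p), (x1,r)}
  {x1, x2} × {p} = {(x1,p), (x2,p)}
  {x1, x3} × {p} = {(x1,p), (x3,p)}
  {x1, x2} × {q} = {(x1,q), (x2,q)}
  {x1, x3} × {q} = {(x1,q), (x3,q)}
  {x1} × {p, q, r} = {(x1,p), (x1,q), (x1,r)}
  {x1, x2, x3} × {p} = {(x1,p), (x2,p), (x3,p)}
  {x1, x2, x3} × {q} = {(x1,q), (x2,q), (x3,q)}
  {x1, x2} × {p, q} = {(x1,p), (x1,q), (x2,p), (x2,q)}
  {x1, x3} × {p, q} = {(x1,p), (x1,q), (x3,p), (x3,q)}
  {x1, x2} × {p, r} = {(x1,p), (x1,r), (x2,p), (x2,r)}
  {x1, x3} × {p, r} = {(x1,p), (x1,r), (x3,p), (x3,r)}
  {x1, x2} × {p, q, r} = {(x1,p), (x1,q), (x1,r), (x2,p), (x2,q), (x2,r)}
  {x1, x3} × {p, q, r} = {(x1,p), (x1,q), (x1,r), (x3,p), (x3,q), (x3,r)}
  {x1, x2, x3} × {p, q} = {(x1,p), (x1,q), (x2,p), (x2,q), (x3,p), (x3,q)}
  {x1, x2, x3} × {p, r} = {(x1,p), (x1,r), (x2,p), (x2,r), (x3,p), (x3,r)}
  {x1, x2, x3} × {p, q, r} = {(x1,p), (x1,q), (x1,r), (x2,p), (x2,q), (x2,r), (x3,p), (x3,q), (x3,r)}
These 21 distinct sets form the basis B.
Close under arbitrary unions to get τ_{X×Y}; counting gives |τ_{X×Y}| = 70.


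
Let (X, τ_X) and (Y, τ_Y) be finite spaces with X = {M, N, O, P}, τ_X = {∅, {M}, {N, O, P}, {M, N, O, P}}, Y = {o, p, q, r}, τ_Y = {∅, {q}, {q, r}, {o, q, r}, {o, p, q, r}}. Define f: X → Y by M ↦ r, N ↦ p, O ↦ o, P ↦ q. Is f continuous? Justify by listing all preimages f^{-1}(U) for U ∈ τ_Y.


f is NOT continuous.

Compute f^{-1}(U) for each U ∈ τ_Y:
  U = ∅: f^{-1}(U) = ∅ ∈ τ_X ✓.
  U = {q}: f^{-1}(U) = {P} ∉ τ_X ✗.
  U = {q, r}: f^{-1}(U) = {M, P} ∉ τ_X ✗.
  U = {o, q, r}: f^{-1}(U) = {M, O, P} ∉ τ_X ✗.
  U = {o, p, q, r}: f^{-1}(U) = {M, N, O, P} ∈ τ_X ✓.
Found U = {q} with f^{-1}(U) = {P} not in τ_X. Therefore f is NOT continuous.


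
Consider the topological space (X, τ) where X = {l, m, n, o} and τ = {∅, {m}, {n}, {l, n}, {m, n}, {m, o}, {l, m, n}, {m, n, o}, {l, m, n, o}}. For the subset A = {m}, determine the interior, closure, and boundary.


int(A) = {m}, cl(A) = {m, o}, ∂A = {o}.

Closed sets in (X, τ) are complements of opens:
  closed(X, τ) = {∅, {l}, {o}, {l, n}, {l, o}, {m, o}, {l, m, o}, {l, n, o}, {l, m, n, o}}.
int(A) = ⋃ {U ∈ τ : U ⊆ A}. Opens contained in A: ∅, {m}.
Taking the union of these: int(A) = {m}.
cl(A) = ⋂ {C closed : A ⊆ C}. Closed sets containing A: {m, o}, {l, m, o}, {l, m, n, o}.
Intersecting these: cl(A) = {m, o}.
∂A = cl(A) ∖ int(A) = {m, o} ∖ {m} = {o}.


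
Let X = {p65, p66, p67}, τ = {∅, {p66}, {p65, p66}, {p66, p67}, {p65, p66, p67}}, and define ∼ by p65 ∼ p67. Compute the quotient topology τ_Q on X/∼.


X/∼ = {[p65=p67], [p66]}; |τ_Q| = 3.

Equivalence classes: [p65=p67], [p66].
Quotient map π: X → X/∼ sends p65 ↦ [p65=p67], p66 ↦ [p66], p67 ↦ [p65=p67].
For each subset V ⊆ X/∼, compute π^{-1}(V) ⊆ X and check whether π^{-1}(V) ∈ τ. V is open in τ_Q iff π^{-1}(V) ∈ τ.
  V = {}: π^{-1}(V) = ∅ ∈ τ ✓.
  V = {[p65=p67]}: π^{-1}(V) = {p65, p67} ∉ τ ✗.
  V = {[p66]}: π^{-1}(V) = {p66} ∈ τ ✓.
  V = {[p65=p67], [p66]}: π^{-1}(V) = {p65, p66, p67} ∈ τ ✓.
Open sets in the quotient: τ_Q = {{}, {[p66]}, {[p65=p67], [p66]}} (3 elements).


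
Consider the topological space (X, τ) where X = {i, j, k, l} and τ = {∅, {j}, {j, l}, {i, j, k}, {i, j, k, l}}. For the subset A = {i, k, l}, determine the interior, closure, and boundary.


int(A) = ∅, cl(A) = {i, k, l}, ∂A = {i, k, l}.

Closed sets in (X, τ) are complements of opens:
  closed(X, τ) = {∅, {l}, {i, k}, {i, k, l}, {i, j, k, l}}.
int(A) = ⋃ {U ∈ τ : U ⊆ A}. Opens contained in A: ∅.
Taking the union of these: int(A) = ∅.
cl(A) = ⋂ {C closed : A ⊆ C}. Closed sets containing A: {i, k, l}, {i, j, k, l}.
Intersecting these: cl(A) = {i, k, l}.
∂A = cl(A) ∖ int(A) = {i, k, l} ∖ ∅ = {i, k, l}.


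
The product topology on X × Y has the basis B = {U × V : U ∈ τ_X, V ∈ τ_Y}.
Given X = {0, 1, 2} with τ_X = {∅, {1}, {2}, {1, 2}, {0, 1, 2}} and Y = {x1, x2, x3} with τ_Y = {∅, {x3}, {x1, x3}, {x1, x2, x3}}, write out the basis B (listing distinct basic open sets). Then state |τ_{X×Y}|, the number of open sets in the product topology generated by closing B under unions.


Basis B = {∅ × ∅, {1} × {x3}, {2} × {x3}, {1} × {x1, x3}, {1, 2} × {x3}, {2} × {x1, x3}, {0, 1, 2} × {x3}, {1} × {x1, x2, x3}, {2} × {x1, x2, x3}, {1, 2} × {x1, x3}, {0, 1, 2} × {x1, x3}, {1, 2} × {x1, x2, x3}, {0, 1, 2} × {x1, x2, x3}}; |τ_{X×Y}| = 30.

Enumerate products U × V with U ∈ τ_X, V ∈ τ_Y (deduplicated):
  ∅ × ∅ = {} (∅)
  {1} × {x3} = {(1,x3)}
  {2} × {x3} = {(2,x3)}
  {1} × {x1, x3} = {(1,x1), (1,x3)}
  {1, 2} × {x3} = {(1,x3), (2,x3)}
  {2} × {x1, x3} = {(2,x1), (2,x3)}
  {0, 1, 2} × {x3} = {(0,x3), (1,x3), (2,x3)}
  {1} × {x1, x2, x3} = {(1,x1), (1,x2), (1,x3)}
  {2} × {x1, x2, x3} = {(2,x1), (2,x2), (2,x3)}
  {1, 2} × {x1, x3} = {(1,x1), (1,x3), (2,x1), (2,x3)}
  {0, 1, 2} × {x1, x3} = {(0,x1), (0,x3), (1,x1), (1,x3), (2,x1), (2,x3)}
  {1, 2} × {x1, x2, x3} = {(1,x1), (1,x2), (1,x3), (2,x1), (2,x2), (2,x3)}
  {0, 1, 2} × {x1, x2, x3} = {(0,x1), (0,x2), (0,x3), (1,x1), (1,x2), (1,x3), (2,x1), (2,x2), (2,x3)}
These 13 distinct sets form the basis B.
Close under arbitrary unions to get τ_{X×Y}; counting gives |τ_{X×Y}| = 30.


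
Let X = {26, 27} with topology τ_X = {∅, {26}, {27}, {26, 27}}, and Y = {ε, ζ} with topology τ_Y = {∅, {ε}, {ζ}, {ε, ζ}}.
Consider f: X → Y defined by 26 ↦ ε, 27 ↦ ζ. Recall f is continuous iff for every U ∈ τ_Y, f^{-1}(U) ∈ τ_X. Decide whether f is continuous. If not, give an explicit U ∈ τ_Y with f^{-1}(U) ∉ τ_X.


f IS continuous.

Compute f^{-1}(U) for each U ∈ τ_Y:
  U = ∅: f^{-1}(U) = ∅ ∈ τ_X ✓.
  U = {ε}: f^{-1}(U) = {26} ∈ τ_X ✓.
  U = {ζ}: f^{-1}(U) = {27} ∈ τ_X ✓.
  U = {ε, ζ}: f^{-1}(U) = {26, 27} ∈ τ_X ✓.
Every preimage lies in τ_X, so f IS continuous.


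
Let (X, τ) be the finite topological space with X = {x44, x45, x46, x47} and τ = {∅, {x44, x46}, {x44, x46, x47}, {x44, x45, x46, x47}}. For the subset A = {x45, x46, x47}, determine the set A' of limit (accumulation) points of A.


A' = {x44, x45, x47}

For each x ∈ X, list the open sets U ∈ τ with x ∈ U, then check whether U ∩ (A ∖ {x}) ≠ ∅ for every such U.
  x = x44: opens ∋ x are {x44, x46}, {x44, x46, x47}, {x44, x45, x46, x47}; each meets A ∖ {x44}, so x IS a limit point.
  x = x45: opens ∋ x are {x44, x45, x46, x47}; each meets A ∖ {x45}, so x IS a limit point.
  x = x46: open {x44, x46} ∋ x has {x44, x46} ∩ (A ∖ {x46}) = ∅, so x is NOT a limit point.
  x = x47: opens ∋ x are {x44, x46, x47}, {x44, x45, x46, x47}; each meets A ∖ {x47}, so x IS a limit point.
Collecting: A' = {x44, x45, x47}.


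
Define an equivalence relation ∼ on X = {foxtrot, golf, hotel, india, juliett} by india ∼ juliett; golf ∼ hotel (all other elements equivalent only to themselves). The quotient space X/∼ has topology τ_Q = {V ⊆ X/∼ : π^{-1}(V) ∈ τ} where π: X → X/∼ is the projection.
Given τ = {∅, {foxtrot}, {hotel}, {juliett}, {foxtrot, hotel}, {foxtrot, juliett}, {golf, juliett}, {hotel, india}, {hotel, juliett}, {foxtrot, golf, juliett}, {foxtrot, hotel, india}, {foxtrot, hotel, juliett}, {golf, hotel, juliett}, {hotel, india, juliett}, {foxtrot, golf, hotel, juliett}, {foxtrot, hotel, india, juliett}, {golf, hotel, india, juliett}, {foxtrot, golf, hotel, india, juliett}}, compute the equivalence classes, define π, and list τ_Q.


X/∼ = {[foxtrot], [golf=hotel], [india=juliett]}; |τ_Q| = 4.

Equivalence classes: [foxtrot], [golf=hotel], [india=juliett].
Quotient map π: X → X/∼ sends foxtrot ↦ [foxtrot], golf ↦ [golf=hotel], hotel ↦ [golf=hotel], india ↦ [india=juliett], juliett ↦ [india=juliett].
For each subset V ⊆ X/∼, compute π^{-1}(V) ⊆ X and check whether π^{-1}(V) ∈ τ. V is open in τ_Q iff π^{-1}(V) ∈ τ.
  V = {}: π^{-1}(V) = ∅ ∈ τ ✓.
  V = {[foxtrot]}: π^{-1}(V) = {foxtrot} ∈ τ ✓.
  V = {[golf=hotel]}: π^{-1}(V) = {golf, hotel} ∉ τ ✗.
  V = {[foxtrot], [golf=hotel]}: π^{-1}(V) = {foxtrot, golf, hotel} ∉ τ ✗.
  V = {[india=juliett]}: π^{-1}(V) = {india, juliett} ∉ τ ✗.
  V = {[foxtrot], [india=juliett]}: π^{-1}(V) = {foxtrot, india, juliett} ∉ τ ✗.
  V = {[golf=hotel], [india=juliett]}: π^{-1}(V) = {golf, hotel, india, juliett} ∈ τ ✓.
  V = {[foxtrot], [golf=hotel], [india=juliett]}: π^{-1}(V) = {foxtrot, golf, hotel, india, juliett} ∈ τ ✓.
Open sets in the quotient: τ_Q = {{}, {[foxtrot]}, {[golf=hotel], [india=juliett]}, {[foxtrot], [golf=hotel], [india=juliett]}} (4 elements).


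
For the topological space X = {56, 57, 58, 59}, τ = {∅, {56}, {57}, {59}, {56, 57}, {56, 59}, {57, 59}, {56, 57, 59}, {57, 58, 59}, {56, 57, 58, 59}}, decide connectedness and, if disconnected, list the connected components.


(X, τ) is disconnected; components = [{56}, {57, 58, 59}].

Find clopen sets (U ∈ τ with X ∖ U ∈ τ):
  U = ∅, X ∖ U = {56, 57, 58, 59} — both open, so U is clopen.
  U = {56}, X ∖ U = {57, 58, 59} — both open, so U is clopen.
  U = {57, 58, 59}, X ∖ U = {56} — both open, so U is clopen.
  U = {56, 57, 58, 59}, X ∖ U = ∅ — both open, so U is clopen.
Nontrivial clopen(s) exist: e.g. {57, 58, 59}. So (X, τ) is disconnected.
Compute connected components by grouping points that agree on all clopens:
  component: {56}
  component: {57, 58, 59}


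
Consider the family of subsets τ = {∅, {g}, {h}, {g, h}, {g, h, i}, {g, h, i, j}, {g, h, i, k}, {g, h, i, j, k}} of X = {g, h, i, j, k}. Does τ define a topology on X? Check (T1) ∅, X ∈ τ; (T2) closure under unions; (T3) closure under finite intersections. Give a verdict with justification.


τ IS a topology on X.

Axiom (T1): ∅ ∈ τ? Yes; X ∈ τ? Yes.
Axiom (T2/T3): check pairwise unions and intersections of members of τ.
All pairwise intersections and unions checked — each lies in τ. Therefore τ satisfies (T1), (T2), (T3): it IS a topology on X.


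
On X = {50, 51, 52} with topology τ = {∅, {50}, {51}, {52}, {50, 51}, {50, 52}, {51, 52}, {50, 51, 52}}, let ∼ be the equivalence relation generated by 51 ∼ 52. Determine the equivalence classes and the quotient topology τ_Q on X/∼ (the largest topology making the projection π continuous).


X/∼ = {[50], [51=52]}; |τ_Q| = 4.

Equivalence classes: [50], [51=52].
Quotient map π: X → X/∼ sends 50 ↦ [50], 51 ↦ [51=52], 52 ↦ [51=52].
For each subset V ⊆ X/∼, compute π^{-1}(V) ⊆ X and check whether π^{-1}(V) ∈ τ. V is open in τ_Q iff π^{-1}(V) ∈ τ.
  V = {}: π^{-1}(V) = ∅ ∈ τ ✓.
  V = {[50]}: π^{-1}(V) = {50} ∈ τ ✓.
  V = {[51=52]}: π^{-1}(V) = {51, 52} ∈ τ ✓.
  V = {[50], [51=52]}: π^{-1}(V) = {50, 51, 52} ∈ τ ✓.
Open sets in the quotient: τ_Q = {{}, {[50]}, {[51=52]}, {[50], [51=52]}} (4 elements).


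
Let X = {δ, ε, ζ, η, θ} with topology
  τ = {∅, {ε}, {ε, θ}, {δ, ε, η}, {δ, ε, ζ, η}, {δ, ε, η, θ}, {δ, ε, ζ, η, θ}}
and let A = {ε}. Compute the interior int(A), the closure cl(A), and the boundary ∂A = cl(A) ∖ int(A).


int(A) = {ε}, cl(A) = {δ, ε, ζ, η, θ}, ∂A = {δ, ζ, η, θ}.

Closed sets in (X, τ) are complements of opens:
  closed(X, τ) = {∅, {ζ}, {θ}, {ζ, θ}, {δ, ζ, η}, {δ, ζ, η, θ}, {δ, ε, ζ, η, θ}}.
int(A) = ⋃ {U ∈ τ : U ⊆ A}. Opens contained in A: ∅, {ε}.
Taking the union of these: int(A) = {ε}.
cl(A) = ⋂ {C closed : A ⊆ C}. Closed sets containing A: {δ, ε, ζ, η, θ}.
Intersecting these: cl(A) = {δ, ε, ζ, η, θ}.
∂A = cl(A) ∖ int(A) = {δ, ε, ζ, η, θ} ∖ {ε} = {δ, ζ, η, θ}.


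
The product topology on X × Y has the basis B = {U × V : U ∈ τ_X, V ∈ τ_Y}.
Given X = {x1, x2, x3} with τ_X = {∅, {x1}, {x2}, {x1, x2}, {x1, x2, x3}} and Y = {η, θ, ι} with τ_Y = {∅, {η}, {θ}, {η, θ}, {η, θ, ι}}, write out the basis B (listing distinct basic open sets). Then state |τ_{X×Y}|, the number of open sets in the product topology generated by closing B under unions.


Basis B = {∅ × ∅, {x1} × {η}, {x1} × {θ}, {x2} × {η}, {x2} × {θ}, {x1} × {η, θ}, {x1, x2} × {η}, {x1, x2} × {θ}, {x2} × {η, θ}, {x1} × {η, θ, ι}, {x1, x2, x3} × {η}, {x1, x2, x3} × {θ}, {x2} × {η, θ, ι}, {x1, x2} × {η, θ}, {x1, x2} × {η, θ, ι}, {x1, x2, x3} × {η, θ}, {x1, x2, x3} × {η, θ, ι}}; |τ_{X×Y}| = 48.

Enumerate products U × V with U ∈ τ_X, V ∈ τ_Y (deduplicated):
  ∅ × ∅ = {} (∅)
  {x1} × {η} = {(x1,η)}
  {x1} × {θ} = {(x1,θ)}
  {x2} × {η} = {(x2,η)}
  {x2} × {θ} = {(x2,θ)}
  {x1} × {η, θ} = {(x1,η), (x1,θ)}
  {x1, x2} × {η} = {(x1,η), (x2,η)}
  {x1, x2} × {θ} = {(x1,θ), (x2,θ)}
  {x2} × {η, θ} = {(x2,η), (x2,θ)}
  {x1} × {η, θ, ι} = {(x1,η), (x1,θ), (x1,ι)}
  {x1, x2, x3} × {η} = {(x1,η), (x2,η), (x3,η)}
  {x1, x2, x3} × {θ} = {(x1,θ), (x2,θ), (x3,θ)}
  {x2} × {η, θ, ι} = {(x2,η), (x2,θ), (x2,ι)}
  {x1, x2} × {η, θ} = {(x1,η), (x1,θ), (x2,η), (x2,θ)}
  {x1, x2} × {η, θ, ι} = {(x1,η), (x1,θ), (x1,ι), (x2,η), (x2,θ), (x2,ι)}
  {x1, x2, x3} × {η, θ} = {(x1,η), (x1,θ), (x2,η), (x2,θ), (x3,η), (x3,θ)}
  {x1, x2, x3} × {η, θ, ι} = {(x1,η), (x1,θ), (x1,ι), (x2,η), (x2,θ), (x2,ι), (x3,η), (x3,θ), (x3,ι)}
These 17 distinct sets form the basis B.
Close under arbitrary unions to get τ_{X×Y}; counting gives |τ_{X×Y}| = 48.


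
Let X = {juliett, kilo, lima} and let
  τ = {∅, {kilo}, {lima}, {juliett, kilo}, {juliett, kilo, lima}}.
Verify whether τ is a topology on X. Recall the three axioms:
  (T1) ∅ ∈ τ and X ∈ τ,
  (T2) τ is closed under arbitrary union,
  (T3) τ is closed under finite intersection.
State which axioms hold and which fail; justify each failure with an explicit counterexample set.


τ is NOT a topology on X.

Axiom (T1): ∅ ∈ τ? Yes; X ∈ τ? Yes.
Axiom (T2/T3): check pairwise unions and intersections of members of τ.
Counterexample for (T2): {kilo} ∪ {lima} = {kilo, lima} ∉ τ. Therefore τ is NOT a topology.


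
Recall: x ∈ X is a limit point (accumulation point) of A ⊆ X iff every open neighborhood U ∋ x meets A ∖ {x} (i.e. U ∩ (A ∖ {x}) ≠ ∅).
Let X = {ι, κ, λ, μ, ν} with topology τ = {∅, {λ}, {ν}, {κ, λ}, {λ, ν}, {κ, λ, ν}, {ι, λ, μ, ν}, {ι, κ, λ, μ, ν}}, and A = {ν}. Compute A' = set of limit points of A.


A' = {ι, μ}

For each x ∈ X, list the open sets U ∈ τ with x ∈ U, then check whether U ∩ (A ∖ {x}) ≠ ∅ for every such U.
  x = ι: opens ∋ x are {ι, λ, μ, ν}, {ι, κ, λ, μ, ν}; each meets A ∖ {ι}, so x IS a limit point.
  x = κ: open {κ, λ} ∋ x has {κ, λ} ∩ (A ∖ {κ}) = ∅, so x is NOT a limit point.
  x = λ: open {λ} ∋ x has {λ} ∩ (A ∖ {λ}) = ∅, so x is NOT a limit point.
  x = μ: opens ∋ x are {ι, λ, μ, ν}, {ι, κ, λ, μ, ν}; each meets A ∖ {μ}, so x IS a limit point.
  x = ν: open {ν} ∋ x has {ν} ∩ (A ∖ {ν}) = ∅, so x is NOT a limit point.
Collecting: A' = {ι, μ}.


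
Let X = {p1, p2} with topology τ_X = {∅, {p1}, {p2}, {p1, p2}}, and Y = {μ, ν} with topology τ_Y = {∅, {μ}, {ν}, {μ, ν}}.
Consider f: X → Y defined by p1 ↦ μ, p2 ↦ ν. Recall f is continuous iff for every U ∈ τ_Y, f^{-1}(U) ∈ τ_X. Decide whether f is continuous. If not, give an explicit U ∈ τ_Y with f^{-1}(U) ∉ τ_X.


f IS continuous.

Compute f^{-1}(U) for each U ∈ τ_Y:
  U = ∅: f^{-1}(U) = ∅ ∈ τ_X ✓.
  U = {μ}: f^{-1}(U) = {p1} ∈ τ_X ✓.
  U = {ν}: f^{-1}(U) = {p2} ∈ τ_X ✓.
  U = {μ, ν}: f^{-1}(U) = {p1, p2} ∈ τ_X ✓.
Every preimage lies in τ_X, so f IS continuous.


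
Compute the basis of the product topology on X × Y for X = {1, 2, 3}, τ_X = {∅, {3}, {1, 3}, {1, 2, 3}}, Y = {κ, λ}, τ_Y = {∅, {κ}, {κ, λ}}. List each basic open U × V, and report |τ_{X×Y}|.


Basis B = {∅ × ∅, {3} × {κ}, {1, 3} × {κ}, {3} × {κ, λ}, {1, 2, 3} × {κ}, {1, 3} × {κ, λ}, {1, 2, 3} × {κ, λ}}; |τ_{X×Y}| = 10.

Enumerate products U × V with U ∈ τ_X, V ∈ τ_Y (deduplicated):
  ∅ × ∅ = {} (∅)
  {3} × {κ} = {(3,κ)}
  {1, 3} × {κ} = {(1,κ), (3,κ)}
  {3} × {κ, λ} = {(3,κ), (3,λ)}
  {1, 2, 3} × {κ} = {(1,κ), (2,κ), (3,κ)}
  {1, 3} × {κ, λ} = {(1,κ), (1,λ), (3,κ), (3,λ)}
  {1, 2, 3} × {κ, λ} = {(1,κ), (1,λ), (2,κ), (2,λ), (3,κ), (3,λ)}
These 7 distinct sets form the basis B.
Close under arbitrary unions to get τ_{X×Y}; counting gives |τ_{X×Y}| = 10.


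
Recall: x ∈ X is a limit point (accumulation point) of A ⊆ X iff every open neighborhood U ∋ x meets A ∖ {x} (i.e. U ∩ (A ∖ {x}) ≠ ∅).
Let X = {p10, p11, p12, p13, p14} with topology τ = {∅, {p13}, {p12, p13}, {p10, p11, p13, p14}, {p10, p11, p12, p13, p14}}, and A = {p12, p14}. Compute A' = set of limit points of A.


A' = {p10, p11}

For each x ∈ X, list the open sets U ∈ τ with x ∈ U, then check whether U ∩ (A ∖ {x}) ≠ ∅ for every such U.
  x = p10: opens ∋ x are {p10, p11, p13, p14}, {p10, p11, p12, p13, p14}; each meets A ∖ {p10}, so x IS a limit point.
  x = p11: opens ∋ x are {p10, p11, p13, p14}, {p10, p11, p12, p13, p14}; each meets A ∖ {p11}, so x IS a limit point.
  x = p12: open {p12, p13} ∋ x has {p12, p13} ∩ (A ∖ {p12}) = ∅, so x is NOT a limit point.
  x = p13: open {p13} ∋ x has {p13} ∩ (A ∖ {p13}) = ∅, so x is NOT a limit point.
  x = p14: open {p10, p11, p13, p14} ∋ x has {p10, p11, p13, p14} ∩ (A ∖ {p14}) = ∅, so x is NOT a limit point.
Collecting: A' = {p10, p11}.


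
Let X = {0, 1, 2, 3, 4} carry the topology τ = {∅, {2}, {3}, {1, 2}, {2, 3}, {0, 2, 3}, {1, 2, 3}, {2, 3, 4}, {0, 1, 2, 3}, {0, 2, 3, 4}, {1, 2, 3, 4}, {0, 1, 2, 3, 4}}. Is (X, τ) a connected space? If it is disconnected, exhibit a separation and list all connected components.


(X, τ) is connected.

Find clopen sets (U ∈ τ with X ∖ U ∈ τ):
  U = ∅, X ∖ U = {0, 1, 2, 3, 4} — both open, so U is clopen.
  U = {0, 1, 2, 3, 4}, X ∖ U = ∅ — both open, so U is clopen.
Only trivial clopens (∅ and X) exist, so (X, τ) is connected.
Compute connected components by grouping points that agree on all clopens:
  component: {0, 1, 2, 3, 4}


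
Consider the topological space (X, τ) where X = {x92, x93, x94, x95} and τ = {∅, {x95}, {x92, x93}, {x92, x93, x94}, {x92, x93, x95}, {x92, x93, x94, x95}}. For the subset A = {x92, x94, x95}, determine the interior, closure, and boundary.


int(A) = {x95}, cl(A) = {x92, x93, x94, x95}, ∂A = {x92, x93, x94}.

Closed sets in (X, τ) are complements of opens:
  closed(X, τ) = {∅, {x94}, {x95}, {x94, x95}, {x92, x93, x94}, {x92, x93, x94, x95}}.
int(A) = ⋃ {U ∈ τ : U ⊆ A}. Opens contained in A: ∅, {x95}.
Taking the union of these: int(A) = {x95}.
cl(A) = ⋂ {C closed : A ⊆ C}. Closed sets containing A: {x92, x93, x94, x95}.
Intersecting these: cl(A) = {x92, x93, x94, x95}.
∂A = cl(A) ∖ int(A) = {x92, x93, x94, x95} ∖ {x95} = {x92, x93, x94}.


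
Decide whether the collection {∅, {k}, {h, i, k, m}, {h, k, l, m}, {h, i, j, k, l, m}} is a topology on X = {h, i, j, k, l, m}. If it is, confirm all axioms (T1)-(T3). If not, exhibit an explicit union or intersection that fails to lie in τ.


τ is NOT a topology on X.

Axiom (T1): ∅ ∈ τ? Yes; X ∈ τ? Yes.
Axiom (T2/T3): check pairwise unions and intersections of members of τ.
Counterexample for (T3): {h, i, k, m} ∩ {h, k, l, m} = {h, k, m} ∉ τ. Therefore τ is NOT a topology.


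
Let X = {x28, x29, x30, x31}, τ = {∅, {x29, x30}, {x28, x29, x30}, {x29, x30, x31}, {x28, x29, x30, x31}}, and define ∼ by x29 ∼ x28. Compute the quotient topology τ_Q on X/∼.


X/∼ = {[x28=x29], [x30], [x31]}; |τ_Q| = 3.

Equivalence classes: [x28=x29], [x30], [x31].
Quotient map π: X → X/∼ sends x28 ↦ [x28=x29], x29 ↦ [x28=x29], x30 ↦ [x30], x31 ↦ [x31].
For each subset V ⊆ X/∼, compute π^{-1}(V) ⊆ X and check whether π^{-1}(V) ∈ τ. V is open in τ_Q iff π^{-1}(V) ∈ τ.
  V = {}: π^{-1}(V) = ∅ ∈ τ ✓.
  V = {[x28=x29]}: π^{-1}(V) = {x28, x29} ∉ τ ✗.
  V = {[x30]}: π^{-1}(V) = {x30} ∉ τ ✗.
  V = {[x28=x29], [x30]}: π^{-1}(V) = {x28, x29, x30} ∈ τ ✓.
  V = {[x31]}: π^{-1}(V) = {x31} ∉ τ ✗.
  V = {[x28=x29], [x31]}: π^{-1}(V) = {x28, x29, x31} ∉ τ ✗.
  V = {[x30], [x31]}: π^{-1}(V) = {x30, x31} ∉ τ ✗.
  V = {[x28=x29], [x30], [x31]}: π^{-1}(V) = {x28, x29, x30, x31} ∈ τ ✓.
Open sets in the quotient: τ_Q = {{}, {[x28=x29], [x30]}, {[x28=x29], [x30], [x31]}} (3 elements).


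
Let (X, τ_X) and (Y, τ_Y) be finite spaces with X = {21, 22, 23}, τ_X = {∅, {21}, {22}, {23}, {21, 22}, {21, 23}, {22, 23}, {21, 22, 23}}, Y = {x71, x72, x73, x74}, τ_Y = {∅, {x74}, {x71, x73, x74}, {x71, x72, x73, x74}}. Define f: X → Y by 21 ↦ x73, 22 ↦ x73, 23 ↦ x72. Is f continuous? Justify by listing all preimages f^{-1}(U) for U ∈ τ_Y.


f IS continuous.

Compute f^{-1}(U) for each U ∈ τ_Y:
  U = ∅: f^{-1}(U) = ∅ ∈ τ_X ✓.
  U = {x74}: f^{-1}(U) = ∅ ∈ τ_X ✓.
  U = {x71, x73, x74}: f^{-1}(U) = {21, 22} ∈ τ_X ✓.
  U = {x71, x72, x73, x74}: f^{-1}(U) = {21, 22, 23} ∈ τ_X ✓.
Every preimage lies in τ_X, so f IS continuous.


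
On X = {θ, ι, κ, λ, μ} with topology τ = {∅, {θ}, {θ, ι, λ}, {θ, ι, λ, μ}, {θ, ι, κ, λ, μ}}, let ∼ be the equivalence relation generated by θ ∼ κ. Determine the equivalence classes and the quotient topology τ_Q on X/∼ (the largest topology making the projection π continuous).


X/∼ = {[θ=κ], [ι], [λ], [μ]}; |τ_Q| = 2.

Equivalence classes: [θ=κ], [ι], [λ], [μ].
Quotient map π: X → X/∼ sends θ ↦ [θ=κ], ι ↦ [ι], κ ↦ [θ=κ], λ ↦ [λ], μ ↦ [μ].
For each subset V ⊆ X/∼, compute π^{-1}(V) ⊆ X and check whether π^{-1}(V) ∈ τ. V is open in τ_Q iff π^{-1}(V) ∈ τ.
  V = {}: π^{-1}(V) = ∅ ∈ τ ✓.
  V = {[θ=κ]}: π^{-1}(V) = {θ, κ} ∉ τ ✗.
  V = {[ι]}: π^{-1}(V) = {ι} ∉ τ ✗.
  V = {[θ=κ], [ι]}: π^{-1}(V) = {θ, ι, κ} ∉ τ ✗.
  V = {[λ]}: π^{-1}(V) = {λ} ∉ τ ✗.
  V = {[θ=κ], [λ]}: π^{-1}(V) = {θ, κ, λ} ∉ τ ✗.
  V = {[ι], [λ]}: π^{-1}(V) = {ι, λ} ∉ τ ✗.
  V = {[θ=κ], [ι], [λ]}: π^{-1}(V) = {θ, ι, κ, λ} ∉ τ ✗.
  V = {[μ]}: π^{-1}(V) = {μ} ∉ τ ✗.
  V = {[θ=κ], [μ]}: π^{-1}(V) = {θ, κ, μ} ∉ τ ✗.
  V = {[ι], [μ]}: π^{-1}(V) = {ι, μ} ∉ τ ✗.
  V = {[θ=κ], [ι], [μ]}: π^{-1}(V) = {θ, ι, κ, μ} ∉ τ ✗.
  V = {[λ], [μ]}: π^{-1}(V) = {λ, μ} ∉ τ ✗.
  V = {[θ=κ], [λ], [μ]}: π^{-1}(V) = {θ, κ, λ, μ} ∉ τ ✗.
  V = {[ι], [λ], [μ]}: π^{-1}(V) = {ι, λ, μ} ∉ τ ✗.
  V = {[θ=κ], [ι], [λ], [μ]}: π^{-1}(V) = {θ, ι, κ, λ, μ} ∈ τ ✓.
Open sets in the quotient: τ_Q = {{}, {[θ=κ], [ι], [λ], [μ]}} (2 elements).


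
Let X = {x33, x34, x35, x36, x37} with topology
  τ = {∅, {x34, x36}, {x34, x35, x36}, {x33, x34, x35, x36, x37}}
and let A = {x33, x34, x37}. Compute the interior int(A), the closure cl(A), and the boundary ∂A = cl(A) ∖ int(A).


int(A) = ∅, cl(A) = {x33, x34, x35, x36, x37}, ∂A = {x33, x34, x35, x36, x37}.

Closed sets in (X, τ) are complements of opens:
  closed(X, τ) = {∅, {x33, x37}, {x33, x35, x37}, {x33, x34, x35, x36, x37}}.
int(A) = ⋃ {U ∈ τ : U ⊆ A}. Opens contained in A: ∅.
Taking the union of these: int(A) = ∅.
cl(A) = ⋂ {C closed : A ⊆ C}. Closed sets containing A: {x33, x34, x35, x36, x37}.
Intersecting these: cl(A) = {x33, x34, x35, x36, x37}.
∂A = cl(A) ∖ int(A) = {x33, x34, x35, x36, x37} ∖ ∅ = {x33, x34, x35, x36, x37}.


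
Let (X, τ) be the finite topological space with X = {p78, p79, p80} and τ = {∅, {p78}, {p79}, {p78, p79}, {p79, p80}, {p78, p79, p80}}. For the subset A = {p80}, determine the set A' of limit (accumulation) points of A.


A' = ∅

For each x ∈ X, list the open sets U ∈ τ with x ∈ U, then check whether U ∩ (A ∖ {x}) ≠ ∅ for every such U.
  x = p78: open {p78} ∋ x has {p78} ∩ (A ∖ {p78}) = ∅, so x is NOT a limit point.
  x = p79: open {p79} ∋ x has {p79} ∩ (A ∖ {p79}) = ∅, so x is NOT a limit point.
  x = p80: open {p79, p80} ∋ x has {p79, p80} ∩ (A ∖ {p80}) = ∅, so x is NOT a limit point.
Collecting: A' = ∅.


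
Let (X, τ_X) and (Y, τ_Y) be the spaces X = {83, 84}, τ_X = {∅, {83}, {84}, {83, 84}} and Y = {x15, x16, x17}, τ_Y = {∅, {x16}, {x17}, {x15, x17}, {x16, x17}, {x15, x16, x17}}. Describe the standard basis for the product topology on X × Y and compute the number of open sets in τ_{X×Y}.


Basis B = {∅ × ∅, {83} × {x16}, {83} × {x17}, {84} × {x16}, {84} × {x17}, {83} × {x15, x17}, {83} × {x16, x17}, {83, 84} × {x16}, {83, 84} × {x17}, {84} × {x15, x17}, {84} × {x16, x17}, {83} × {x15, x16, x17}, {84} × {x15, x16, x17}, {83, 84} × {x15, x17}, {83, 84} × {x16, x17}, {83, 84} × {x15, x16, x17}}; |τ_{X×Y}| = 36.

Enumerate products U × V with U ∈ τ_X, V ∈ τ_Y (deduplicated):
  ∅ × ∅ = {} (∅)
  {83} × {x16} = {(83,x16)}
  {83} × {x17} = {(83,x17)}
  {84} × {x16} = {(84,x16)}
  {84} × {x17} = {(84,x17)}
  {83} × {x15, x17} = {(83,x15), (83,x17)}
  {83} × {x16, x17} = {(83,x16), (83,x17)}
  {83, 84} × {x16} = {(83,x16), (84,x16)}
  {83, 84} × {x17} = {(83,x17), (84,x17)}
  {84} × {x15, x17} = {(84,x15), (84,x17)}
  {84} × {x16, x17} = {(84,x16), (84,x17)}
  {83} × {x15, x16, x17} = {(83,x15), (83,x16), (83,x17)}
  {84} × {x15, x16, x17} = {(84,x15), (84,x16), (84,x17)}
  {83, 84} × {x15, x17} = {(83,x15), (83,x17), (84,x15), (84,x17)}
  {83, 84} × {x16, x17} = {(83,x16), (83,x17), (84,x16), (84,x17)}
  {83, 84} × {x15, x16, x17} = {(83,x15), (83,x16), (83,x17), (84,x15), (84,x16), (84,x17)}
These 16 distinct sets form the basis B.
Close under arbitrary unions to get τ_{X×Y}; counting gives |τ_{X×Y}| = 36.


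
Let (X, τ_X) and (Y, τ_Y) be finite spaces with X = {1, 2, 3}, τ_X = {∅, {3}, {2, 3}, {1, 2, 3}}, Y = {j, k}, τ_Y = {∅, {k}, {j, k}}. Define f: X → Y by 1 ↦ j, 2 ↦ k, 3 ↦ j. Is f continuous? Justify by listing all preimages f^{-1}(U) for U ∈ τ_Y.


f is NOT continuous.

Compute f^{-1}(U) for each U ∈ τ_Y:
  U = ∅: f^{-1}(U) = ∅ ∈ τ_X ✓.
  U = {k}: f^{-1}(U) = {2} ∉ τ_X ✗.
  U = {j, k}: f^{-1}(U) = {1, 2, 3} ∈ τ_X ✓.
Found U = {k} with f^{-1}(U) = {2} not in τ_X. Therefore f is NOT continuous.


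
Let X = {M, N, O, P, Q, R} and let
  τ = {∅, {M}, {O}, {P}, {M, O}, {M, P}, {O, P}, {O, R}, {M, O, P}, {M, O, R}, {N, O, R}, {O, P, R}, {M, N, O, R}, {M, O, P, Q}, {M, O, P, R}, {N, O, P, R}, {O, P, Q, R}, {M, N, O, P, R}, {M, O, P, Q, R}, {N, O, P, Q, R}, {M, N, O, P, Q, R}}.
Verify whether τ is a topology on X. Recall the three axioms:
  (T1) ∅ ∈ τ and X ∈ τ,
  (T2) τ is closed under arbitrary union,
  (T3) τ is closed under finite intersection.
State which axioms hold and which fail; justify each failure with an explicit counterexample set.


τ is NOT a topology on X.

Axiom (T1): ∅ ∈ τ? Yes; X ∈ τ? Yes.
Axiom (T2/T3): check pairwise unions and intersections of members of τ.
Counterexample for (T3): {M, O, P, Q} ∩ {O, P, Q, R} = {O, P, Q} ∉ τ. Therefore τ is NOT a topology.


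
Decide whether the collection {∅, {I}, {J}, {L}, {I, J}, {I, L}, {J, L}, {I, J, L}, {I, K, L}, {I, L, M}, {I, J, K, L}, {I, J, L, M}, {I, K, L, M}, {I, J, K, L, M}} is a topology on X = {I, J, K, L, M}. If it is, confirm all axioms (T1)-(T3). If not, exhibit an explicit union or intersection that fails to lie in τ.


τ IS a topology on X.

Axiom (T1): ∅ ∈ τ? Yes; X ∈ τ? Yes.
Axiom (T2/T3): check pairwise unions and intersections of members of τ.
All pairwise intersections and unions checked — each lies in τ. Therefore τ satisfies (T1), (T2), (T3): it IS a topology on X.


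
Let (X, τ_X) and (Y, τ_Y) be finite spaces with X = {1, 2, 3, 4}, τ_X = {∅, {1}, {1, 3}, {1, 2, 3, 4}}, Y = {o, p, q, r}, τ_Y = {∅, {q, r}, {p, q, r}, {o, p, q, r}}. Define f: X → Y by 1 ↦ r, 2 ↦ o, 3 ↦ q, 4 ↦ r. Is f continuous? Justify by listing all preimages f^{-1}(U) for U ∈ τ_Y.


f is NOT continuous.

Compute f^{-1}(U) for each U ∈ τ_Y:
  U = ∅: f^{-1}(U) = ∅ ∈ τ_X ✓.
  U = {q, r}: f^{-1}(U) = {1, 3, 4} ∉ τ_X ✗.
  U = {p, q, r}: f^{-1}(U) = {1, 3, 4} ∉ τ_X ✗.
  U = {o, p, q, r}: f^{-1}(U) = {1, 2, 3, 4} ∈ τ_X ✓.
Found U = {q, r} with f^{-1}(U) = {1, 3, 4} not in τ_X. Therefore f is NOT continuous.


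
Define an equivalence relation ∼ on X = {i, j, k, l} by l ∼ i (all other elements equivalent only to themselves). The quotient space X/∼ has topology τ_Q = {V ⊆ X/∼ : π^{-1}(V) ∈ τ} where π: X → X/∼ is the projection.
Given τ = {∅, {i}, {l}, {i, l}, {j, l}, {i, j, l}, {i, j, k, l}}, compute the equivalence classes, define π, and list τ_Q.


X/∼ = {[i=l], [j], [k]}; |τ_Q| = 4.

Equivalence classes: [i=l], [j], [k].
Quotient map π: X → X/∼ sends i ↦ [i=l], j ↦ [j], k ↦ [k], l ↦ [i=l].
For each subset V ⊆ X/∼, compute π^{-1}(V) ⊆ X and check whether π^{-1}(V) ∈ τ. V is open in τ_Q iff π^{-1}(V) ∈ τ.
  V = {}: π^{-1}(V) = ∅ ∈ τ ✓.
  V = {[i=l]}: π^{-1}(V) = {i, l} ∈ τ ✓.
  V = {[j]}: π^{-1}(V) = {j} ∉ τ ✗.
  V = {[i=l], [j]}: π^{-1}(V) = {i, j, l} ∈ τ ✓.
  V = {[k]}: π^{-1}(V) = {k} ∉ τ ✗.
  V = {[i=l], [k]}: π^{-1}(V) = {i, k, l} ∉ τ ✗.
  V = {[j], [k]}: π^{-1}(V) = {j, k} ∉ τ ✗.
  V = {[i=l], [j], [k]}: π^{-1}(V) = {i, j, k, l} ∈ τ ✓.
Open sets in the quotient: τ_Q = {{}, {[i=l]}, {[i=l], [j]}, {[i=l], [j], [k]}} (4 elements).


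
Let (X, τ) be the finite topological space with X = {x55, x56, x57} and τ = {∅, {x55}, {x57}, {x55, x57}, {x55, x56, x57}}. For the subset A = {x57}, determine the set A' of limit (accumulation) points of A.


A' = {x56}

For each x ∈ X, list the open sets U ∈ τ with x ∈ U, then check whether U ∩ (A ∖ {x}) ≠ ∅ for every such U.
  x = x55: open {x55} ∋ x has {x55} ∩ (A ∖ {x55}) = ∅, so x is NOT a limit point.
  x = x56: opens ∋ x are {x55, x56, x57}; each meets A ∖ {x56}, so x IS a limit point.
  x = x57: open {x57} ∋ x has {x57} ∩ (A ∖ {x57}) = ∅, so x is NOT a limit point.
Collecting: A' = {x56}.


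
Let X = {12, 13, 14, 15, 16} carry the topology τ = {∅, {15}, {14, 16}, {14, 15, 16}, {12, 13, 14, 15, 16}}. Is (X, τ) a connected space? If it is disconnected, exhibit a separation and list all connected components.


(X, τ) is connected.

Find clopen sets (U ∈ τ with X ∖ U ∈ τ):
  U = ∅, X ∖ U = {12, 13, 14, 15, 16} — both open, so U is clopen.
  U = {12, 13, 14, 15, 16}, X ∖ U = ∅ — both open, so U is clopen.
Only trivial clopens (∅ and X) exist, so (X, τ) is connected.
Compute connected components by grouping points that agree on all clopens:
  component: {12, 13, 14, 15, 16}


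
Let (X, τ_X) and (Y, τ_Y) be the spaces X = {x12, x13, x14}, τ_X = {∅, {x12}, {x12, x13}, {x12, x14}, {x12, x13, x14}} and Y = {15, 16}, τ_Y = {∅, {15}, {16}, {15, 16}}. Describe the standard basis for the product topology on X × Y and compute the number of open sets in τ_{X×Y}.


Basis B = {∅ × ∅, {x12} × {15}, {x12} × {16}, {x12} × {15, 16}, {x12, x13} × {15}, {x12, x14} × {15}, {x12, x13} × {16}, {x12, x14} × {16}, {x12, x13, x14} × {15}, {x12, x13, x14} × {16}, {x12, x13} × {15, 16}, {x12, x14} × {15, 16}, {x12, x13, x14} × {15, 16}}; |τ_{X×Y}| = 25.

Enumerate products U × V with U ∈ τ_X, V ∈ τ_Y (deduplicated):
  ∅ × ∅ = {} (∅)
  {x12} × {15} = {(x12,15)}
  {x12} × {16} = {(x12,16)}
  {x12} × {15, 16} = {(x12,15), (x12,16)}
  {x12, x13} × {15} = {(x12,15), (x13,15)}
  {x12, x14} × {15} = {(x12,15), (x14,15)}
  {x12, x13} × {16} = {(x12,16), (x13,16)}
  {x12, x14} × {16} = {(x12,16), (x14,16)}
  {x12, x13, x14} × {15} = {(x12,15), (x13,15), (x14,15)}
  {x12, x13, x14} × {16} = {(x12,16), (x13,16), (x14,16)}
  {x12, x13} × {15, 16} = {(x12,15), (x12,16), (x13,15), (x13,16)}
  {x12, x14} × {15, 16} = {(x12,15), (x12,16), (x14,15), (x14,16)}
  {x12, x13, x14} × {15, 16} = {(x12,15), (x12,16), (x13,15), (x13,16), (x14,15), (x14,16)}
These 13 distinct sets form the basis B.
Close under arbitrary unions to get τ_{X×Y}; counting gives |τ_{X×Y}| = 25.


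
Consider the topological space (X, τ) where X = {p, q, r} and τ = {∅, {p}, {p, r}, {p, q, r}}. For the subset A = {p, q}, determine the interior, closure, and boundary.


int(A) = {p}, cl(A) = {p, q, r}, ∂A = {q, r}.

Closed sets in (X, τ) are complements of opens:
  closed(X, τ) = {∅, {q}, {q, r}, {p, q, r}}.
int(A) = ⋃ {U ∈ τ : U ⊆ A}. Opens contained in A: ∅, {p}.
Taking the union of these: int(A) = {p}.
cl(A) = ⋂ {C closed : A ⊆ C}. Closed sets containing A: {p, q, r}.
Intersecting these: cl(A) = {p, q, r}.
∂A = cl(A) ∖ int(A) = {p, q, r} ∖ {p} = {q, r}.


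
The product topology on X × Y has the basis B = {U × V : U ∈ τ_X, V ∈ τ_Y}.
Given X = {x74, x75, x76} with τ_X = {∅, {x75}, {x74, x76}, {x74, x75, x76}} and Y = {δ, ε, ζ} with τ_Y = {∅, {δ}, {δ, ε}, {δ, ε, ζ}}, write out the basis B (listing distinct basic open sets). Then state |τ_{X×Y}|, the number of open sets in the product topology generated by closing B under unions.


Basis B = {∅ × ∅, {x75} × {δ}, {x74, x76} × {δ}, {x75} × {δ, ε}, {x74, x75, x76} × {δ}, {x75} × {δ, ε, ζ}, {x74, x76} × {δ, ε}, {x74, x76} × {δ, ε, ζ}, {x74, x75, x76} × {δ, ε}, {x74, x75, x76} × {δ, ε, ζ}}; |τ_{X×Y}| = 16.

Enumerate products U × V with U ∈ τ_X, V ∈ τ_Y (deduplicated):
  ∅ × ∅ = {} (∅)
  {x75} × {δ} = {(x75,δ)}
  {x74, x76} × {δ} = {(x74,δ), (x76,δ)}
  {x75} × {δ, ε} = {(x75,δ), (x75,ε)}
  {x74, x75, x76} × {δ} = {(x74,δ), (x75,δ), (x76,δ)}
  {x75} × {δ, ε, ζ} = {(x75,δ), (x75,ε), (x75,ζ)}
  {x74, x76} × {δ, ε} = {(x74,δ), (x74,ε), (x76,δ), (x76,ε)}
  {x74, x76} × {δ, ε, ζ} = {(x74,δ), (x74,ε), (x74,ζ), (x76,δ), (x76,ε), (x76,ζ)}
  {x74, x75, x76} × {δ, ε} = {(x74,δ), (x74,ε), (x75,δ), (x75,ε), (x76,δ), (x76,ε)}
  {x74, x75, x76} × {δ, ε, ζ} = {(x74,δ), (x74,ε), (x74,ζ), (x75,δ), (x75,ε), (x75,ζ), (x76,δ), (x76,ε), (x76,ζ)}
These 10 distinct sets form the basis B.
Close under arbitrary unions to get τ_{X×Y}; counting gives |τ_{X×Y}| = 16.


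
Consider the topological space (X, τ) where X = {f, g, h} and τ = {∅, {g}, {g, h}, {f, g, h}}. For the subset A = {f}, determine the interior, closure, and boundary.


int(A) = ∅, cl(A) = {f}, ∂A = {f}.

Closed sets in (X, τ) are complements of opens:
  closed(X, τ) = {∅, {f}, {f, h}, {f, g, h}}.
int(A) = ⋃ {U ∈ τ : U ⊆ A}. Opens contained in A: ∅.
Taking the union of these: int(A) = ∅.
cl(A) = ⋂ {C closed : A ⊆ C}. Closed sets containing A: {f}, {f, h}, {f, g, h}.
Intersecting these: cl(A) = {f}.
∂A = cl(A) ∖ int(A) = {f} ∖ ∅ = {f}.


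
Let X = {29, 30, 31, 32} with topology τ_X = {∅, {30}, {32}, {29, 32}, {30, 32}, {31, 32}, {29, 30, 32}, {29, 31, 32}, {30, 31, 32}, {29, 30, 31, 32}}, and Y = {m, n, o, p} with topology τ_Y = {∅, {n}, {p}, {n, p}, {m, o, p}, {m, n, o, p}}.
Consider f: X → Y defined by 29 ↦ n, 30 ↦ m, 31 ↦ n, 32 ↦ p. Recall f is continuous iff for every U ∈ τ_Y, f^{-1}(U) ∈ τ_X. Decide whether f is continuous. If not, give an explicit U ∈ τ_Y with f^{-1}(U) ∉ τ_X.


f is NOT continuous.

Compute f^{-1}(U) for each U ∈ τ_Y:
  U = ∅: f^{-1}(U) = ∅ ∈ τ_X ✓.
  U = {n}: f^{-1}(U) = {29, 31} ∉ τ_X ✗.
  U = {p}: f^{-1}(U) = {32} ∈ τ_X ✓.
  U = {n, p}: f^{-1}(U) = {29, 31, 32} ∈ τ_X ✓.
  U = {m, o, p}: f^{-1}(U) = {30, 32} ∈ τ_X ✓.
  U = {m, n, o, p}: f^{-1}(U) = {29, 30, 31, 32} ∈ τ_X ✓.
Found U = {n} with f^{-1}(U) = {29, 31} not in τ_X. Therefore f is NOT continuous.


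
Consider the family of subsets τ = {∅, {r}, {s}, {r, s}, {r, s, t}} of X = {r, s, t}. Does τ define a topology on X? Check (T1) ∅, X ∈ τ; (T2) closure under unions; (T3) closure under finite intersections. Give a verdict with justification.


τ IS a topology on X.

Axiom (T1): ∅ ∈ τ? Yes; X ∈ τ? Yes.
Axiom (T2/T3): check pairwise unions and intersections of members of τ.
All pairwise intersections and unions checked — each lies in τ. Therefore τ satisfies (T1), (T2), (T3): it IS a topology on X.


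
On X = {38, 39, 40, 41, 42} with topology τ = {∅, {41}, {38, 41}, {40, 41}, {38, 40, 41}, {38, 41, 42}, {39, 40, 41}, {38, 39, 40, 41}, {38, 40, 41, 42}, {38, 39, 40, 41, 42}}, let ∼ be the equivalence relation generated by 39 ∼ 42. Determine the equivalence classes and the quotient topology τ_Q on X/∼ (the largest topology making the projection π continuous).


X/∼ = {[38], [39=42], [40], [41]}; |τ_Q| = 6.

Equivalence classes: [38], [39=42], [40], [41].
Quotient map π: X → X/∼ sends 38 ↦ [38], 39 ↦ [39=42], 40 ↦ [40], 41 ↦ [41], 42 ↦ [39=42].
For each subset V ⊆ X/∼, compute π^{-1}(V) ⊆ X and check whether π^{-1}(V) ∈ τ. V is open in τ_Q iff π^{-1}(V) ∈ τ.
  V = {}: π^{-1}(V) = ∅ ∈ τ ✓.
  V = {[38]}: π^{-1}(V) = {38} ∉ τ ✗.
  V = {[39=42]}: π^{-1}(V) = {39, 42} ∉ τ ✗.
  V = {[38], [39=42]}: π^{-1}(V) = {38, 39, 42} ∉ τ ✗.
  V = {[40]}: π^{-1}(V) = {40} ∉ τ ✗.
  V = {[38], [40]}: π^{-1}(V) = {38, 40} ∉ τ ✗.
  V = {[39=42], [40]}: π^{-1}(V) = {39, 40, 42} ∉ τ ✗.
  V = {[38], [39=42], [40]}: π^{-1}(V) = {38, 39, 40, 42} ∉ τ ✗.
  V = {[41]}: π^{-1}(V) = {41} ∈ τ ✓.
  V = {[38], [41]}: π^{-1}(V) = {38, 41} ∈ τ ✓.
  V = {[39=42], [41]}: π^{-1}(V) = {39, 41, 42} ∉ τ ✗.
  V = {[38], [39=42], [41]}: π^{-1}(V) = {38, 39, 41, 42} ∉ τ ✗.
  V = {[40], [41]}: π^{-1}(V) = {40, 41} ∈ τ ✓.
  V = {[38], [40], [41]}: π^{-1}(V) = {38, 40, 41} ∈ τ ✓.
  V = {[39=42], [40], [41]}: π^{-1}(V) = {39, 40, 41, 42} ∉ τ ✗.
  V = {[38], [39=42], [40], [41]}: π^{-1}(V) = {38, 39, 40, 41, 42} ∈ τ ✓.
Open sets in the quotient: τ_Q = {{}, {[41]}, {[38], [41]}, {[40], [41]}, {[38], [40], [41]}, {[38], [39=42], [40], [41]}} (6 elements).
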